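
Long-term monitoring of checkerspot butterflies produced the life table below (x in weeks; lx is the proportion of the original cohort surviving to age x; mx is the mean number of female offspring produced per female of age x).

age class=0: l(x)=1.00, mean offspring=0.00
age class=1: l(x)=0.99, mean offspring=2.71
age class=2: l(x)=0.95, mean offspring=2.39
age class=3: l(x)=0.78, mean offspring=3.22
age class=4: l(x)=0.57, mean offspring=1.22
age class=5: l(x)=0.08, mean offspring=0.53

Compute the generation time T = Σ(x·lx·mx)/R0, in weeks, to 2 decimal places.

lx·mx: 0, 2.6829, 2.2705, 2.5116, 0.6954, 0.0424 → R0 = 8.2028
x·lx·mx: 0, 2.6829, 4.541, 7.5348, 2.7816, 0.212 → Σ = 17.7523
T = 17.7523 / 8.2028 = 2.164176… → 2.16

2.16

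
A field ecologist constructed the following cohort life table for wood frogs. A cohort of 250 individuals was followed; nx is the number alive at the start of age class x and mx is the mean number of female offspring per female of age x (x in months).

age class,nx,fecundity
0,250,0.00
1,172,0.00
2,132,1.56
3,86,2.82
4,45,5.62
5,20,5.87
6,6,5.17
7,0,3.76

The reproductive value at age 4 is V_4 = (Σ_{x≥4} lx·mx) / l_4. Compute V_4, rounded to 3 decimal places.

8.918

lx = nx/n0 = nx/250: 1, 0.688, 0.528, 0.344, 0.18, 0.08, 0.024, 0
lx·mx for x ≥ 4: 1.0116, 0.4696, 0.12408, 0 → sum = 1.60528
V_4 = 1.60528 / l_4 = 1.60528 / 0.18 = 8.918222… → 8.918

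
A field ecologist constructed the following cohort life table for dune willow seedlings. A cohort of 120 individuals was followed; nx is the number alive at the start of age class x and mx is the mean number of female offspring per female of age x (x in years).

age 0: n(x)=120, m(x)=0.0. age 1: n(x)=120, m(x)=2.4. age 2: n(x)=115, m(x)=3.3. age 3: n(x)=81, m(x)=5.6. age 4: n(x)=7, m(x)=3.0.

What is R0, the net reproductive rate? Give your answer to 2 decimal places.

lx = nx/n0 = nx/120: 1, 1, 0.95833…, 0.675, 0.05833…
lx·mx by age: 0, 2.4, 3.1625…, 3.78, 0.175…
R0 = Σ lx·mx = 9.5175… → 9.52

9.52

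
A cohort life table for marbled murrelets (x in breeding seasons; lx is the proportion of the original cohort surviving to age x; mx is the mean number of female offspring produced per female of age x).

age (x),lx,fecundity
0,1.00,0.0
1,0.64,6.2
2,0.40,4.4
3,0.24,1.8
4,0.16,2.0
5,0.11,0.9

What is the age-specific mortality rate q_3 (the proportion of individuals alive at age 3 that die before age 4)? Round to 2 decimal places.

q_3 = (l_3 − l_4) / l_3 = (0.24 − 0.16) / 0.24
     = 0.08 / 0.24 = 0.333333… → 0.33

0.33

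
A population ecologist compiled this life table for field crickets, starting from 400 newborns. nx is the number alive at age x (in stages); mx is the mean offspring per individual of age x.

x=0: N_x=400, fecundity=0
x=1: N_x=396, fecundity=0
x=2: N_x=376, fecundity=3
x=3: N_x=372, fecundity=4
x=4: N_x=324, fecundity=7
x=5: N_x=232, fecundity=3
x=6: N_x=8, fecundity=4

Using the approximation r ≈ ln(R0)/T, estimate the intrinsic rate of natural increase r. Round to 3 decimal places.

0.762

lx = nx/n0 = nx/400: 1, 0.99, 0.94, 0.93, 0.81, 0.58, 0.02
R0 = Σ lx·mx = 0 + 0 + 2.82 + 3.72 + 5.67 + 1.74 + 0.08 = 14.03
Σ x·lx·mx = 48.66; T = 48.66/14.03 = 3.46828…
r ≈ ln(R0)/T = ln(14.03)/3.46828… = 0.76153… → 0.762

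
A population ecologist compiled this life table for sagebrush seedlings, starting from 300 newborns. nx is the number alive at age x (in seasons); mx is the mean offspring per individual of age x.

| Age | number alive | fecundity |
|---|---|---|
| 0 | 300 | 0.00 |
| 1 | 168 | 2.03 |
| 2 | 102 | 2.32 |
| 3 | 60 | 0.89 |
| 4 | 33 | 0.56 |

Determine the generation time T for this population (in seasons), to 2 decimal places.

1.61

lx = nx/n0 = nx/300: 1, 0.56, 0.34, 0.2, 0.11
lx·mx: 0, 1.1368, 0.7888, 0.178, 0.0616 → R0 = 2.1652
x·lx·mx: 0, 1.1368, 1.5776, 0.534, 0.2464 → Σ = 3.4948
T = 3.4948 / 2.1652 = 1.614077… → 1.61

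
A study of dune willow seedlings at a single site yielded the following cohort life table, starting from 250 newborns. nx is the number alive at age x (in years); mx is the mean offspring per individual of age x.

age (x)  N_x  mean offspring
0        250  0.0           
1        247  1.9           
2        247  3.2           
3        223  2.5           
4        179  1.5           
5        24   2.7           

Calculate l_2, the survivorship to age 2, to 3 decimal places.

l_2 = n_2/n_0 = 247/250 = 0.988 → 0.988

0.988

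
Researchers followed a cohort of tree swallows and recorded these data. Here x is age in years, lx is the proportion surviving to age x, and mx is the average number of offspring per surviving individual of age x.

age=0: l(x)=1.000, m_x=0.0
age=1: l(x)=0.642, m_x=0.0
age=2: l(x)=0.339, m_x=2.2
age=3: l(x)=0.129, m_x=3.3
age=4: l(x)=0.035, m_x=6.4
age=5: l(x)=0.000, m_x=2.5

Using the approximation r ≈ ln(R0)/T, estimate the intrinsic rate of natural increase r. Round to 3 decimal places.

0.127

R0 = Σ lx·mx = 0 + 0 + 0.7458 + 0.4257 + 0.224 + 0 = 1.3955
Σ x·lx·mx = 3.6647; T = 3.6647/1.3955 = 2.62608…
r ≈ ln(R0)/T = ln(1.3955)/2.62608… = 0.1269… → 0.127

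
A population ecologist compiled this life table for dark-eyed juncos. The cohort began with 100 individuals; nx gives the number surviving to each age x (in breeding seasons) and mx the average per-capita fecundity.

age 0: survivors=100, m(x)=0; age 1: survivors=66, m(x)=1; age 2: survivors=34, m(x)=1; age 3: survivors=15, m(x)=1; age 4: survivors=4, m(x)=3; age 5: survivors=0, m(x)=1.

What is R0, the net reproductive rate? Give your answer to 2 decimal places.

lx = nx/n0 = nx/100: 1, 0.66, 0.34, 0.15, 0.04, 0
lx·mx by age: 0, 0.66, 0.34, 0.15, 0.12, 0
R0 = Σ lx·mx = 1.27 → 1.27

1.27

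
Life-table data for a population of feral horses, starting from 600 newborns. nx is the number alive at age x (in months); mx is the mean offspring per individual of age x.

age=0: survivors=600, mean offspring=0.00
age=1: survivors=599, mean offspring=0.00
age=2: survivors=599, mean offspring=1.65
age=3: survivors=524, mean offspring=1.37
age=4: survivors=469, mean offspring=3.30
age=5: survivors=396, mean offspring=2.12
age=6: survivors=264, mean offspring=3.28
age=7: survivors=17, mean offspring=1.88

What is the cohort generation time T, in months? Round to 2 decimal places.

3.99

lx = nx/n0 = nx/600: 1, 0.99833…, 0.99833…, 0.87333…, 0.78167…, 0.66, 0.44, 0.02833…
lx·mx: 0, 0, 1.64725…, 1.196467…, 2.5795…, 1.3992, 1.4432, 0.053267… → R0 = 8.318883…
x·lx·mx: 0, 0, 3.2945…, 3.5894…, 10.318…, 6.996, 8.6592, 0.372867… → Σ = 33.229967…
T = 33.229967… / 8.318883… = 3.994523… → 3.99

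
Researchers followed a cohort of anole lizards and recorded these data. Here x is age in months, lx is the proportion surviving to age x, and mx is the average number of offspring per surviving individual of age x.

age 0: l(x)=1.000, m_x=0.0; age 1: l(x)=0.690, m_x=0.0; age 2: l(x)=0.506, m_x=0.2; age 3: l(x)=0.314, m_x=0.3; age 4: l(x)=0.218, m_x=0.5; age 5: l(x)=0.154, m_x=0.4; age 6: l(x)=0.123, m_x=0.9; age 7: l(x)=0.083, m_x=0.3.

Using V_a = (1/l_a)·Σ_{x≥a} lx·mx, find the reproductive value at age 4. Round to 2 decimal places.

lx·mx for x ≥ 4: 0.109, 0.0616, 0.1107, 0.0249 → sum = 0.3062
V_4 = 0.3062 / l_4 = 0.3062 / 0.218 = 1.404587… → 1.40

1.40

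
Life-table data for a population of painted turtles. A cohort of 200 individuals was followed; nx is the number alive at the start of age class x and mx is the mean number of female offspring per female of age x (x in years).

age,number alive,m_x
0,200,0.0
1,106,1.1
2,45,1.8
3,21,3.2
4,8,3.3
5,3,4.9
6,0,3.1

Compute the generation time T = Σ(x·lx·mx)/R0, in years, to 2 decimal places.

lx = nx/n0 = nx/200: 1, 0.53, 0.225, 0.105, 0.04, 0.015, 0
lx·mx: 0, 0.583, 0.405, 0.336, 0.132, 0.0735, 0 → R0 = 1.5295
x·lx·mx: 0, 0.583, 0.81, 1.008, 0.528, 0.3675, 0 → Σ = 3.2965
T = 3.2965 / 1.5295 = 2.15528… → 2.16

2.16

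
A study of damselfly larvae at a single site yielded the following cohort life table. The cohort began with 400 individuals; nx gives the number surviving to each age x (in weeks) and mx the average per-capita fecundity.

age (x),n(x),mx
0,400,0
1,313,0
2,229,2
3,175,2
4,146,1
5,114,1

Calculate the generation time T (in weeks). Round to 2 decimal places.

lx = nx/n0 = nx/400: 1, 0.7825, 0.5725, 0.4375, 0.365, 0.285
lx·mx: 0, 0, 1.145, 0.875, 0.365, 0.285 → R0 = 2.67
x·lx·mx: 0, 0, 2.29, 2.625, 1.46, 1.425 → Σ = 7.8
T = 7.8 / 2.67 = 2.921348… → 2.92

2.92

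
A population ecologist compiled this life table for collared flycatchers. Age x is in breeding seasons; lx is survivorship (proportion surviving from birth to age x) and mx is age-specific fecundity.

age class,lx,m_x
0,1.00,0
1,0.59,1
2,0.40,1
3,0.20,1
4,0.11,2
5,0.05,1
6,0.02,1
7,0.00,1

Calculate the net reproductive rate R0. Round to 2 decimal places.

1.48

lx·mx by age: 0, 0.59, 0.4, 0.2, 0.22, 0.05, 0.02, 0
R0 = Σ lx·mx = 1.48 → 1.48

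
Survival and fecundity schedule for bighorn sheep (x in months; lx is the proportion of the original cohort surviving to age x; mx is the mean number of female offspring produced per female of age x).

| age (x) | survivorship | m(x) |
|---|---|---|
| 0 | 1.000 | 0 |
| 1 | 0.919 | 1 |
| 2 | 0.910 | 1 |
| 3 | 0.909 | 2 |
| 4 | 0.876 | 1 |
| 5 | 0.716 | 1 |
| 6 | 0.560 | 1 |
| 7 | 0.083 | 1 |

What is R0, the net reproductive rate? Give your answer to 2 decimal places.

5.88

lx·mx by age: 0, 0.919, 0.91, 1.818, 0.876, 0.716, 0.56, 0.083
R0 = Σ lx·mx = 5.882 → 5.88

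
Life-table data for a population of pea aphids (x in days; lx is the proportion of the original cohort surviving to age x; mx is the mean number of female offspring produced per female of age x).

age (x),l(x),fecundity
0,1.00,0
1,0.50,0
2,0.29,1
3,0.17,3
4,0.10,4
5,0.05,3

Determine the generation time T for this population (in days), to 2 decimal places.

lx·mx: 0, 0, 0.29, 0.51, 0.4, 0.15 → R0 = 1.35
x·lx·mx: 0, 0, 0.58, 1.53, 1.6, 0.75 → Σ = 4.46
T = 4.46 / 1.35 = 3.303704… → 3.30

3.30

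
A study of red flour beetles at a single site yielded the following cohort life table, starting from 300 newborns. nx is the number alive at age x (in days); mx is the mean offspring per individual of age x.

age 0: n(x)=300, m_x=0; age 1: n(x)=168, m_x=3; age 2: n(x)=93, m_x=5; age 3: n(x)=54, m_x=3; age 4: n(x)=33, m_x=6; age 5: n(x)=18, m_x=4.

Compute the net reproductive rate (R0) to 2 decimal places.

lx = nx/n0 = nx/300: 1, 0.56, 0.31, 0.18, 0.11, 0.06
lx·mx by age: 0, 1.68, 1.55, 0.54, 0.66, 0.24
R0 = Σ lx·mx = 4.67 → 4.67

4.67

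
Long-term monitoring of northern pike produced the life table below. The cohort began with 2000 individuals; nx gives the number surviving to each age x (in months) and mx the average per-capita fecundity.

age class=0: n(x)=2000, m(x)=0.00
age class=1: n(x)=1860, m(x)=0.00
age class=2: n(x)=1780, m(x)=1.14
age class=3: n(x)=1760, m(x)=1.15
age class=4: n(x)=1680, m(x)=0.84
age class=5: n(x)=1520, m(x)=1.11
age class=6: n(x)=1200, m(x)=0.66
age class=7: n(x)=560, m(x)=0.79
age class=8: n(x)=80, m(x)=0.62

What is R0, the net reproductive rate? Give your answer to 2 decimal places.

lx = nx/n0 = nx/2000: 1, 0.93, 0.89, 0.88, 0.84, 0.76, 0.6, 0.28, 0.04
lx·mx by age: 0, 0, 1.0146, 1.012, 0.7056, 0.8436, 0.396, 0.2212, 0.0248
R0 = Σ lx·mx = 4.2178 → 4.22

4.22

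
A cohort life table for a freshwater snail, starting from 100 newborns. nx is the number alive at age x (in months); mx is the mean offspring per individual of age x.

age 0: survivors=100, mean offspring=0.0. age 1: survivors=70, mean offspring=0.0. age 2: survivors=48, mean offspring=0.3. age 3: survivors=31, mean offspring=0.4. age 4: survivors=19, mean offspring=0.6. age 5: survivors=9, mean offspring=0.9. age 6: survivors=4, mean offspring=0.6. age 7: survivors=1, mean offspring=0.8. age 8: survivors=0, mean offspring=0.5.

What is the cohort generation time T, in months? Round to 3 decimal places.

3.477

lx = nx/n0 = nx/100: 1, 0.7, 0.48, 0.31, 0.19, 0.09, 0.04, 0.01, 0
lx·mx: 0, 0, 0.144, 0.124, 0.114, 0.081, 0.024, 0.008, 0 → R0 = 0.495
x·lx·mx: 0, 0, 0.288, 0.372, 0.456, 0.405, 0.144, 0.056, 0 → Σ = 1.721
T = 1.721 / 0.495 = 3.476768… → 3.477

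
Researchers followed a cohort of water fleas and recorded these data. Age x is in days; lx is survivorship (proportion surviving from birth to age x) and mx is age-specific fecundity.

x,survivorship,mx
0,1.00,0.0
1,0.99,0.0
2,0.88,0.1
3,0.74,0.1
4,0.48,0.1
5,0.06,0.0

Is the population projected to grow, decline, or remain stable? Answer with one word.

R0 = Σ lx·mx = 0 + 0 + 0.088 + 0.074 + 0.048 + 0 = 0.21
R0 < 1, so the population is declining.

declining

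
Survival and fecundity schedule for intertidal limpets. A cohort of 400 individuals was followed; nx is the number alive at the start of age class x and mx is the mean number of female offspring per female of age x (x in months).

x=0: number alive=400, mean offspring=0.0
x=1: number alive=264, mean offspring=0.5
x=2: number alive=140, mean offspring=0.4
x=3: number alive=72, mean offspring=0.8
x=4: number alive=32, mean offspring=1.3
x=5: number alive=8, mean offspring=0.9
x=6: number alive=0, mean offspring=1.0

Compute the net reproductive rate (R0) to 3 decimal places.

lx = nx/n0 = nx/400: 1, 0.66, 0.35, 0.18, 0.08, 0.02, 0
lx·mx by age: 0, 0.33, 0.14, 0.144, 0.104, 0.018, 0
R0 = Σ lx·mx = 0.736 → 0.736

0.736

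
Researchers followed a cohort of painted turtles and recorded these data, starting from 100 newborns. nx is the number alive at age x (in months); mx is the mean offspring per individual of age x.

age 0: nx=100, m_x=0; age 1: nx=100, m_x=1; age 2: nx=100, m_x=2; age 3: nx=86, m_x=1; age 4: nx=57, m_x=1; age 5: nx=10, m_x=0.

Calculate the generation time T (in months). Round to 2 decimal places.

lx = nx/n0 = nx/100: 1, 1, 1, 0.86, 0.57, 0.1
lx·mx: 0, 1, 2, 0.86, 0.57, 0 → R0 = 4.43
x·lx·mx: 0, 1, 4, 2.58, 2.28, 0 → Σ = 9.86
T = 9.86 / 4.43 = 2.225734… → 2.23

2.23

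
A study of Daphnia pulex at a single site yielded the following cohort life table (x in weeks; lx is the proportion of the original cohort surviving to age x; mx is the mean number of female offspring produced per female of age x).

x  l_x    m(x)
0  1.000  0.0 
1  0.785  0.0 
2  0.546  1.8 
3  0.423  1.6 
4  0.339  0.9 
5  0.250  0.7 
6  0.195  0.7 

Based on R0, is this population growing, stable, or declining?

growing

R0 = Σ lx·mx = 0 + 0 + 0.9828 + 0.6768 + 0.3051 + 0.175 + 0.1365 = 2.2762
R0 > 1, so the population is growing.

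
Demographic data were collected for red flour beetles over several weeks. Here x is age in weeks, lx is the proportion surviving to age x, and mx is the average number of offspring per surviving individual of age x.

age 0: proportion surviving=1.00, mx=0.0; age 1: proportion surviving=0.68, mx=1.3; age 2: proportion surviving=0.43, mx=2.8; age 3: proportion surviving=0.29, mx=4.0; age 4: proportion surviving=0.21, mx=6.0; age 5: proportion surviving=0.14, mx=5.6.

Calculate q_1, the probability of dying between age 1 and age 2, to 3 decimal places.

q_1 = (l_1 − l_2) / l_1 = (0.68 − 0.43) / 0.68
     = 0.25 / 0.68 = 0.367647… → 0.368

0.368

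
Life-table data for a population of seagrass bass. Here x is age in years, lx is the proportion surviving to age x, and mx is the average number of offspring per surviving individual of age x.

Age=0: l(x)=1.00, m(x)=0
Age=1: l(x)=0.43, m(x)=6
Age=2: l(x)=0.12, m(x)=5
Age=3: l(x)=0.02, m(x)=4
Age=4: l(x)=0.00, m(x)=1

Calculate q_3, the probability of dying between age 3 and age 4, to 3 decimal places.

1.000

q_3 = (l_3 − l_4) / l_3 = (0.02 − 0) / 0.02
     = 0.02 / 0.02 = 1 → 1.000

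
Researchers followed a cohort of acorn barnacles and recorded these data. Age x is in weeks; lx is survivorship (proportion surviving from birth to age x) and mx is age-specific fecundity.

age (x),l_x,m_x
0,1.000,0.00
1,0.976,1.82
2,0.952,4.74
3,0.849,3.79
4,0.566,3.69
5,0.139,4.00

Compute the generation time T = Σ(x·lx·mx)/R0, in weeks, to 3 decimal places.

2.600

lx·mx: 0, 1.77632, 4.51248, 3.21771, 2.08854, 0.556 → R0 = 12.15105
x·lx·mx: 0, 1.77632, 9.02496, 9.65313, 8.35416, 2.78 → Σ = 31.58857
T = 31.58857 / 12.15105 = 2.599658… → 2.600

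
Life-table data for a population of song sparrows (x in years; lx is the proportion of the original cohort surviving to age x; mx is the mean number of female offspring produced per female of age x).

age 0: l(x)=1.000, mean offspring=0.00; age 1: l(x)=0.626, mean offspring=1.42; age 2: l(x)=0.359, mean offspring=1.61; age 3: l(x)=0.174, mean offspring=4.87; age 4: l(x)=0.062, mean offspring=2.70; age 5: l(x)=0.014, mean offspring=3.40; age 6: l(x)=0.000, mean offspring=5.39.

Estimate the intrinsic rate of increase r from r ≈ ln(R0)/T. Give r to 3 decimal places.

0.427

R0 = Σ lx·mx = 0 + 0.88892 + 0.57799 + 0.84738 + 0.1674 + 0.0476 + 0 = 2.52929
Σ x·lx·mx = 5.49464; T = 5.49464/2.52929 = 2.1724…
r ≈ ln(R0)/T = ln(2.52929)/2.1724… = 0.42715… → 0.427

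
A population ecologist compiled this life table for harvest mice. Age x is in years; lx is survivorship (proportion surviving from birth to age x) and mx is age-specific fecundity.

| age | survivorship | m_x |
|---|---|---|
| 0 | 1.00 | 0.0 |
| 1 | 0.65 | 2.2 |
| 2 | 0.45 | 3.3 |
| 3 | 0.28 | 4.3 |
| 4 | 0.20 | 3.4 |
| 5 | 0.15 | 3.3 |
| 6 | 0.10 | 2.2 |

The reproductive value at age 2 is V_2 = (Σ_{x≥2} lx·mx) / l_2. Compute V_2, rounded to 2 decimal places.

lx·mx for x ≥ 2: 1.485, 1.204, 0.68, 0.495, 0.22 → sum = 4.084
V_2 = 4.084 / l_2 = 4.084 / 0.45 = 9.075556… → 9.08

9.08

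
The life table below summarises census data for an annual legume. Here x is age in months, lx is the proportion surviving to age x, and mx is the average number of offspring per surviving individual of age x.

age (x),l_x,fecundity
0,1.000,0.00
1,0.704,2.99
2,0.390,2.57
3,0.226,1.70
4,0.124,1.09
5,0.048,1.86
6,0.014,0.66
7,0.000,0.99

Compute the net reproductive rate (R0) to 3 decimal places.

lx·mx by age: 0, 2.10496, 1.0023, 0.3842, 0.13516, 0.08928, 0.00924, 0
R0 = Σ lx·mx = 3.72514 → 3.725

3.725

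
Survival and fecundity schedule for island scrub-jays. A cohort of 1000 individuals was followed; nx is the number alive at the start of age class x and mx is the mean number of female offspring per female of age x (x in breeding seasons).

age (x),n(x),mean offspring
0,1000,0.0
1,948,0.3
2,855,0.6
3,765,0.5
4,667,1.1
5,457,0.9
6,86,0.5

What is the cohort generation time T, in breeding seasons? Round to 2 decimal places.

3.25

lx = nx/n0 = nx/1000: 1, 0.948, 0.855, 0.765, 0.667, 0.457, 0.086
lx·mx: 0, 0.2844, 0.513, 0.3825, 0.7337, 0.4113, 0.043 → R0 = 2.3679
x·lx·mx: 0, 0.2844, 1.026, 1.1475, 2.9348, 2.0565, 0.258 → Σ = 7.7072
T = 7.7072 / 2.3679 = 3.254867… → 3.25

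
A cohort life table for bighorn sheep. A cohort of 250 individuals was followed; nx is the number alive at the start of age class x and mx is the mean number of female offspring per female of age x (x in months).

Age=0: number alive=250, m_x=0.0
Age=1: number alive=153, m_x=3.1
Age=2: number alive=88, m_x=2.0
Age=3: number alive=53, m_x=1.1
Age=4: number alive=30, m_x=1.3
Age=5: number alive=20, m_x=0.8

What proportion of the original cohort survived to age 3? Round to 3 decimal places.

l_3 = n_3/n_0 = 53/250 = 0.212 → 0.212

0.212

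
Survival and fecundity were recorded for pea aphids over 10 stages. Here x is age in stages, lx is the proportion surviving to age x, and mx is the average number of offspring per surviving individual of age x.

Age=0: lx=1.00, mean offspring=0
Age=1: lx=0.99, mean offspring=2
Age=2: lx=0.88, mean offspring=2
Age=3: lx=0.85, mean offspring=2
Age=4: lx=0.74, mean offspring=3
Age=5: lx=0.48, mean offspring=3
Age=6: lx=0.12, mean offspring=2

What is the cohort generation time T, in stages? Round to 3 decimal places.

lx·mx: 0, 1.98, 1.76, 1.7, 2.22, 1.44, 0.24 → R0 = 9.34
x·lx·mx: 0, 1.98, 3.52, 5.1, 8.88, 7.2, 1.44 → Σ = 28.12
T = 28.12 / 9.34 = 3.010707… → 3.011

3.011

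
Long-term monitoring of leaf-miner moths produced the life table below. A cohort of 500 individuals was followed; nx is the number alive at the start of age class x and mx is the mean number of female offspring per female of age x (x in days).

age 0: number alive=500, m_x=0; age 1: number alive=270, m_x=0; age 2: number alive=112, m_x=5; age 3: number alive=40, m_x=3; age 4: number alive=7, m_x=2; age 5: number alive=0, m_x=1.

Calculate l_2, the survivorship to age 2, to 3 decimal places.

l_2 = n_2/n_0 = 112/500 = 0.224 → 0.224

0.224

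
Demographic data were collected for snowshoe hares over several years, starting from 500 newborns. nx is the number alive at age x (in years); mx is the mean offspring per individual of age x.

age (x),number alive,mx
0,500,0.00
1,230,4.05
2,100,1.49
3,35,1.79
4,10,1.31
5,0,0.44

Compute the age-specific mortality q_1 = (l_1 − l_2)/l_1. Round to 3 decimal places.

lx = nx/n0 = nx/500: 1, 0.46, 0.2, 0.07, 0.02, 0
q_1 = (l_1 − l_2) / l_1 = (0.46 − 0.2) / 0.46
     = 0.26 / 0.46 = 0.565217… → 0.565

0.565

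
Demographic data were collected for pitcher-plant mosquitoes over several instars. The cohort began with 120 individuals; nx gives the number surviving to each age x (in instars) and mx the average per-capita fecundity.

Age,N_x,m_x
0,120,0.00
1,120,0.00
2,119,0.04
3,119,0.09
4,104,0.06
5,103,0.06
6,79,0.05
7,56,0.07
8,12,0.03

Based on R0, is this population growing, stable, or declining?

lx = nx/n0 = nx/120: 1, 1, 0.99167…, 0.99167…, 0.86667…, 0.85833…, 0.65833…, 0.46667…, 0.1
R0 = Σ lx·mx = 0 + 0 + 0.039667… + 0.08925… + 0.052… + 0.0515… + 0.032917… + 0.032667… + 0.003 = 0.301…
R0 < 1, so the population is declining.

declining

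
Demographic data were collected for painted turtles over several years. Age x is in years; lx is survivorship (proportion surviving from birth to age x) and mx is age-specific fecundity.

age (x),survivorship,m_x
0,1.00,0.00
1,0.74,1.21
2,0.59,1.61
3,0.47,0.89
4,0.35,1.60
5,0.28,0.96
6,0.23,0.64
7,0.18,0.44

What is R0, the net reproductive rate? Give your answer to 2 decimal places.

3.32

lx·mx by age: 0, 0.8954, 0.9499, 0.4183, 0.56, 0.2688, 0.1472, 0.0792
R0 = Σ lx·mx = 3.3188 → 3.32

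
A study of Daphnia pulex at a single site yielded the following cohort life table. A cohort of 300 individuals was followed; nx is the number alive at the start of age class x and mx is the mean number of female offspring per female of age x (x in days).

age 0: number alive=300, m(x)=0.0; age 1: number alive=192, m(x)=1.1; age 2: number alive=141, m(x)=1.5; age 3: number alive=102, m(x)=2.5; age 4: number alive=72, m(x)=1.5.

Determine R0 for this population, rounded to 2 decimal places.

2.62

lx = nx/n0 = nx/300: 1, 0.64, 0.47, 0.34, 0.24
lx·mx by age: 0, 0.704, 0.705, 0.85, 0.36
R0 = Σ lx·mx = 2.619 → 2.62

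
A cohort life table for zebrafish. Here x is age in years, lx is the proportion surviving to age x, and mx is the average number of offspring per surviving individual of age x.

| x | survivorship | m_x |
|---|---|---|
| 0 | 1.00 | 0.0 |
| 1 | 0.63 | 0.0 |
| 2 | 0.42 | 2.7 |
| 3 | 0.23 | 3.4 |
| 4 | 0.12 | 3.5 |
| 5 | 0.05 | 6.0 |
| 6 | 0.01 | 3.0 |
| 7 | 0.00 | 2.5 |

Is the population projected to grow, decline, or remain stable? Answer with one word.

R0 = Σ lx·mx = 0 + 0 + 1.134 + 0.782 + 0.42 + 0.3 + 0.03 + 0 = 2.666
R0 > 1, so the population is growing.

growing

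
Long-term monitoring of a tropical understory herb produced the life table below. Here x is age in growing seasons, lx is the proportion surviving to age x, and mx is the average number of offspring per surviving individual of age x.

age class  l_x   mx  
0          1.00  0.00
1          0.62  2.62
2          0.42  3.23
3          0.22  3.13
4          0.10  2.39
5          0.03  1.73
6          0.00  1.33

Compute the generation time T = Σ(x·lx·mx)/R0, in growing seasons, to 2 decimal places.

1.92

lx·mx: 0, 1.6244, 1.3566, 0.6886, 0.239, 0.0519, 0 → R0 = 3.9605
x·lx·mx: 0, 1.6244, 2.7132, 2.0658, 0.956, 0.2595, 0 → Σ = 7.6189
T = 7.6189 / 3.9605 = 1.923722… → 1.92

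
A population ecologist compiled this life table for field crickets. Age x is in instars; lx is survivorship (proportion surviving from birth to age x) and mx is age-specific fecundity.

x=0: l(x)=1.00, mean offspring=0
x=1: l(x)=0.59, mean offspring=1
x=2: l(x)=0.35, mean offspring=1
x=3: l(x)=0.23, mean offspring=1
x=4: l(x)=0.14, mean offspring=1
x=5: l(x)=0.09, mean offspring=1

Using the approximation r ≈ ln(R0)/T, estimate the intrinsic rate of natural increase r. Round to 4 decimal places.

0.1575

R0 = Σ lx·mx = 0 + 0.59 + 0.35 + 0.23 + 0.14 + 0.09 = 1.4
Σ x·lx·mx = 2.99; T = 2.99/1.4 = 2.13571…
r ≈ ln(R0)/T = ln(1.4)/2.13571… = 0.157546… → 0.1575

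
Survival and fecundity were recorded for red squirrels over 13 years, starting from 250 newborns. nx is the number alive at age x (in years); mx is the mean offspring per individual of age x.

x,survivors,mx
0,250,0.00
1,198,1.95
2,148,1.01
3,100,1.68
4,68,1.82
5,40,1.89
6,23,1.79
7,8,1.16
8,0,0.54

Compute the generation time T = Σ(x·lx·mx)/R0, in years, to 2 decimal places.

2.49

lx = nx/n0 = nx/250: 1, 0.792, 0.592, 0.4, 0.272, 0.16, 0.092, 0.032, 0
lx·mx: 0, 1.5444, 0.59792, 0.672, 0.49504, 0.3024, 0.16468, 0.03712, 0 → R0 = 3.81356
x·lx·mx: 0, 1.5444, 1.19584, 2.016, 1.98016, 1.512, 0.98808, 0.25984, 0 → Σ = 9.49632
T = 9.49632 / 3.81356 = 2.490146… → 2.49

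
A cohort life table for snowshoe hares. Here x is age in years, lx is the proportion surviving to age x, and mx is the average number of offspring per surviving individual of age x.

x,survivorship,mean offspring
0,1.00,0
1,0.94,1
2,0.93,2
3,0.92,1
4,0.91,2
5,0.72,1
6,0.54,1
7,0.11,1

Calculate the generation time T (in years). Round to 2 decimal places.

3.23

lx·mx: 0, 0.94, 1.86, 0.92, 1.82, 0.72, 0.54, 0.11 → R0 = 6.91
x·lx·mx: 0, 0.94, 3.72, 2.76, 7.28, 3.6, 3.24, 0.77 → Σ = 22.31
T = 22.31 / 6.91 = 3.228654… → 3.23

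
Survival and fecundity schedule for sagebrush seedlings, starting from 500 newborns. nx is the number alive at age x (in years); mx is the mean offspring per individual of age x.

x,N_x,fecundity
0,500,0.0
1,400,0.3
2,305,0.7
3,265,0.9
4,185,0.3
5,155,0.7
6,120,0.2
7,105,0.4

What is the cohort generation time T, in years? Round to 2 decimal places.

3.07

lx = nx/n0 = nx/500: 1, 0.8, 0.61, 0.53, 0.37, 0.31, 0.24, 0.21
lx·mx: 0, 0.24, 0.427, 0.477, 0.111, 0.217, 0.048, 0.084 → R0 = 1.604
x·lx·mx: 0, 0.24, 0.854, 1.431, 0.444, 1.085, 0.288, 0.588 → Σ = 4.93
T = 4.93 / 1.604 = 3.073566… → 3.07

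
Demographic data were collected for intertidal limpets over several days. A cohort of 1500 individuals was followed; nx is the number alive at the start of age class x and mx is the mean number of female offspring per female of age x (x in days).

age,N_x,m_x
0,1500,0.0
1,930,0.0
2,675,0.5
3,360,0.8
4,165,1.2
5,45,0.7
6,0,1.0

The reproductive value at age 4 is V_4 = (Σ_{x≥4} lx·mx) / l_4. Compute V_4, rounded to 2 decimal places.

1.39

lx = nx/n0 = nx/1500: 1, 0.62, 0.45, 0.24, 0.11, 0.03, 0
lx·mx for x ≥ 4: 0.132, 0.021, 0 → sum = 0.153
V_4 = 0.153 / l_4 = 0.153 / 0.11 = 1.390909… → 1.39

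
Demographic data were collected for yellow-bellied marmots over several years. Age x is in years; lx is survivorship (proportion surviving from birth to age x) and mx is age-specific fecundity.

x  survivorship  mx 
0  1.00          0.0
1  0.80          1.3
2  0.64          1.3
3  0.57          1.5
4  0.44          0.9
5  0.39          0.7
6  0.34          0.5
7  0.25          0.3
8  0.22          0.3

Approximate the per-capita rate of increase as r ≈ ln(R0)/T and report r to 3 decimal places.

0.472

R0 = Σ lx·mx = 0 + 1.04 + 0.832 + 0.855 + 0.396 + 0.273 + 0.17 + 0.075 + 0.066 = 3.707
Σ x·lx·mx = 10.291; T = 10.291/3.707 = 2.7761…
r ≈ ln(R0)/T = ln(3.707)/2.7761… = 0.47197… → 0.472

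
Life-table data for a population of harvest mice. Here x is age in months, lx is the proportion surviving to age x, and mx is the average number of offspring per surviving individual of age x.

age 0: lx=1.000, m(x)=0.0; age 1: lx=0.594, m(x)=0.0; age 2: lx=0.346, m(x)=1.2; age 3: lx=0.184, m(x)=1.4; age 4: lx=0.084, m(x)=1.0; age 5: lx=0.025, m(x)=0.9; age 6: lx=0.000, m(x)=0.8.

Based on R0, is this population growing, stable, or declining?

declining

R0 = Σ lx·mx = 0 + 0 + 0.4152 + 0.2576 + 0.084 + 0.0225 + 0 = 0.7793
R0 < 1, so the population is declining.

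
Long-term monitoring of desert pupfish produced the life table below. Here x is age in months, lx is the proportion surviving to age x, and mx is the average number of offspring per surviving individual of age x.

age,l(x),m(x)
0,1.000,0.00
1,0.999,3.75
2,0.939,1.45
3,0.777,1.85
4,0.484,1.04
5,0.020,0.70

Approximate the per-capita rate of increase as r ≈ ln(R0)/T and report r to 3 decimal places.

1.073

R0 = Σ lx·mx = 0 + 3.74625 + 1.36155 + 1.43745 + 0.50336 + 0.014 = 7.06261
Σ x·lx·mx = 12.86514; T = 12.86514/7.06261 = 1.82158…
r ≈ ln(R0)/T = ln(7.06261)/1.82158… = 1.07314… → 1.073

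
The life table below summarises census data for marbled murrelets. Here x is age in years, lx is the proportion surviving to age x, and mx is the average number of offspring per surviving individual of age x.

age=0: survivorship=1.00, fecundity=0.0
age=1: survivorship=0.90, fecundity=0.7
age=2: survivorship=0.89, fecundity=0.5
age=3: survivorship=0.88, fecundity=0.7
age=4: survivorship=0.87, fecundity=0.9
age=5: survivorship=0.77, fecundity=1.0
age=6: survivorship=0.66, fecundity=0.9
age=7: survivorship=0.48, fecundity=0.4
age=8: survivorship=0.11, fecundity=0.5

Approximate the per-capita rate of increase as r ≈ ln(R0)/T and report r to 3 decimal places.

R0 = Σ lx·mx = 0 + 0.63 + 0.445 + 0.616 + 0.783 + 0.77 + 0.594 + 0.192 + 0.055 = 4.085
Σ x·lx·mx = 15.698; T = 15.698/4.085 = 3.84284…
r ≈ ln(R0)/T = ln(4.085)/3.84284… = 0.36622… → 0.366

0.366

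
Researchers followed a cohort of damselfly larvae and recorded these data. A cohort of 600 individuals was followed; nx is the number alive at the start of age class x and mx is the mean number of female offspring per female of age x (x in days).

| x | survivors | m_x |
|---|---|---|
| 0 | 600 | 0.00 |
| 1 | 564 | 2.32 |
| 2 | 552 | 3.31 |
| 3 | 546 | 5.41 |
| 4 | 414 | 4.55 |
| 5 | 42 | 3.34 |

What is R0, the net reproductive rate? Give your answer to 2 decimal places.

13.52

lx = nx/n0 = nx/600: 1, 0.94, 0.92, 0.91, 0.69, 0.07
lx·mx by age: 0, 2.1808, 3.0452, 4.9231, 3.1395, 0.2338
R0 = Σ lx·mx = 13.5224 → 13.52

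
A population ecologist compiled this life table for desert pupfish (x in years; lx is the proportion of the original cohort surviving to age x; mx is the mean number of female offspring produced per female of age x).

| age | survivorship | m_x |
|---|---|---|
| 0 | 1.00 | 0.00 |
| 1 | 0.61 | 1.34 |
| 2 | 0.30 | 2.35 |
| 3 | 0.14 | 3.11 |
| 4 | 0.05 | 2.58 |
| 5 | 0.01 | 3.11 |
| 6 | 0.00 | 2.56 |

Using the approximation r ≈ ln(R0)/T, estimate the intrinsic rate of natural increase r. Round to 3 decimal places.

R0 = Σ lx·mx = 0 + 0.8174 + 0.705 + 0.4354 + 0.129 + 0.0311 + 0 = 2.1179
Σ x·lx·mx = 4.2051; T = 4.2051/2.1179 = 1.9855…
r ≈ ln(R0)/T = ln(2.1179)/1.9855… = 0.37795… → 0.378

0.378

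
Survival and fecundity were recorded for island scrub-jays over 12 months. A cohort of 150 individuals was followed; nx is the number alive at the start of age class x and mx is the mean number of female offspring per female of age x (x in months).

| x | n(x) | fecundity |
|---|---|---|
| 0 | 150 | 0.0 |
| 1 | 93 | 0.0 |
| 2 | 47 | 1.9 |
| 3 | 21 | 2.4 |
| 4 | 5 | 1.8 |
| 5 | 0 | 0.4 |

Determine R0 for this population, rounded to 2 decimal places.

lx = nx/n0 = nx/150: 1, 0.62, 0.31333…, 0.14, 0.03333…, 0
lx·mx by age: 0, 0, 0.595333…, 0.336, 0.06…, 0
R0 = Σ lx·mx = 0.991333… → 0.99

0.99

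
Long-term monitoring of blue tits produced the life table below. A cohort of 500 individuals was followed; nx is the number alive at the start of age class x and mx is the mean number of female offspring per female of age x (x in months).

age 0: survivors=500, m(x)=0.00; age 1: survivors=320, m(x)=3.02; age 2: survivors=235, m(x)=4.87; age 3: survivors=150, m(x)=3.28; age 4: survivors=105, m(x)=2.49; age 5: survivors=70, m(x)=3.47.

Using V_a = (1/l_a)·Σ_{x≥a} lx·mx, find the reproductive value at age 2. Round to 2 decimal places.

9.11

lx = nx/n0 = nx/500: 1, 0.64, 0.47, 0.3, 0.21, 0.14
lx·mx for x ≥ 2: 2.2889, 0.984, 0.5229, 0.4858 → sum = 4.2816
V_2 = 4.2816 / l_2 = 4.2816 / 0.47 = 9.109787… → 9.11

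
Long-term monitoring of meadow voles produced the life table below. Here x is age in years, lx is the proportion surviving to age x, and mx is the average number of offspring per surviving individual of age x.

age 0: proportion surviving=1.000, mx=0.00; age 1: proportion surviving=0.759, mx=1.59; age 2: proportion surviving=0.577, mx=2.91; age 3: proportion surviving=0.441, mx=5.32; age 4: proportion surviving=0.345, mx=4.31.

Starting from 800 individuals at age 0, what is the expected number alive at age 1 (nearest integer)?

Expected survivors = N0 · l_1 = 800 × 0.759 = 607.2 → 607

607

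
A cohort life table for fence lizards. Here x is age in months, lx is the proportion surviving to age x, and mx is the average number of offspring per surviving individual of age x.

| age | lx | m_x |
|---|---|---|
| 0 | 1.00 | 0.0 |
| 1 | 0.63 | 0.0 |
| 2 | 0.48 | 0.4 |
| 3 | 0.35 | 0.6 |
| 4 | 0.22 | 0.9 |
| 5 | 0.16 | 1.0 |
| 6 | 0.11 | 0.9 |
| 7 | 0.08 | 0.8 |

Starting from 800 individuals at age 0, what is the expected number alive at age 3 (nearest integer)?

Expected survivors = N0 · l_3 = 800 × 0.35 = 280 → 280

280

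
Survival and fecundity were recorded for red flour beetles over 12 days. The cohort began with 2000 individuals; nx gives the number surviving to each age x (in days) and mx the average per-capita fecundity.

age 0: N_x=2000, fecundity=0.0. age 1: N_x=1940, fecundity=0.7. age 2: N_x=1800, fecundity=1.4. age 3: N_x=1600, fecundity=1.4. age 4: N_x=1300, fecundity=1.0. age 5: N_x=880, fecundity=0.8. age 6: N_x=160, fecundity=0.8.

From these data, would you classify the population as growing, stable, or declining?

growing

lx = nx/n0 = nx/2000: 1, 0.97, 0.9, 0.8, 0.65, 0.44, 0.08
R0 = Σ lx·mx = 0 + 0.679 + 1.26 + 1.12 + 0.65 + 0.352 + 0.064 = 4.125
R0 > 1, so the population is growing.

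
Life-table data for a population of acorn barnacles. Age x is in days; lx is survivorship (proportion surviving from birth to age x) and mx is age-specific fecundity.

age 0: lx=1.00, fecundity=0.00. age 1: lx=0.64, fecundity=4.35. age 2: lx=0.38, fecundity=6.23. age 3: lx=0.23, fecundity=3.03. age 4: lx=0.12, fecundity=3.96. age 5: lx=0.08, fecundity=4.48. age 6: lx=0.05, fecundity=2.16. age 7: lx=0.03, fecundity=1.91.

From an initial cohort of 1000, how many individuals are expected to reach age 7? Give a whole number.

30

Expected survivors = N0 · l_7 = 1000 × 0.03 = 30 → 30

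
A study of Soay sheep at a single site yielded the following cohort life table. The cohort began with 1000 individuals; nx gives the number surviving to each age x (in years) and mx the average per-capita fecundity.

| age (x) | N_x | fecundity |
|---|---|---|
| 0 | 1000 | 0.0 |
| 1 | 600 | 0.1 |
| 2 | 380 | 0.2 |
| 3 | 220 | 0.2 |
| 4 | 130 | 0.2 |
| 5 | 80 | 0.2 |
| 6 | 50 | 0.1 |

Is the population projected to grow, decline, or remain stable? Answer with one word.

lx = nx/n0 = nx/1000: 1, 0.6, 0.38, 0.22, 0.13, 0.08, 0.05
R0 = Σ lx·mx = 0 + 0.06 + 0.076 + 0.044 + 0.026 + 0.016 + 0.005 = 0.227
R0 < 1, so the population is declining.

declining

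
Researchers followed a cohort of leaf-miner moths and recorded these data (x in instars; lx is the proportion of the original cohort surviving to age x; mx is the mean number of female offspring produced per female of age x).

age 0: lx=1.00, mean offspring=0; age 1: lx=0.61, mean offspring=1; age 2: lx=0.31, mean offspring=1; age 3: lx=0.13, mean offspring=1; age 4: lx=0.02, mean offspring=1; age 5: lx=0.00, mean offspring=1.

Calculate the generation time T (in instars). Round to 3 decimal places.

1.589

lx·mx: 0, 0.61, 0.31, 0.13, 0.02, 0 → R0 = 1.07
x·lx·mx: 0, 0.61, 0.62, 0.39, 0.08, 0 → Σ = 1.7
T = 1.7 / 1.07 = 1.588785… → 1.589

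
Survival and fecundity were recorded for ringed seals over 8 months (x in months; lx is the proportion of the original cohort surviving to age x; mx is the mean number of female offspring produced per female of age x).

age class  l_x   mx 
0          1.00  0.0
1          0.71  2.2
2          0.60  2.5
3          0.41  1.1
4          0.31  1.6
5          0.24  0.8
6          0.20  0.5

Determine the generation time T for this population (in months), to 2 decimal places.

2.20

lx·mx: 0, 1.562, 1.5, 0.451, 0.496, 0.192, 0.1 → R0 = 4.301
x·lx·mx: 0, 1.562, 3, 1.353, 1.984, 0.96, 0.6 → Σ = 9.459
T = 9.459 / 4.301 = 2.199256… → 2.20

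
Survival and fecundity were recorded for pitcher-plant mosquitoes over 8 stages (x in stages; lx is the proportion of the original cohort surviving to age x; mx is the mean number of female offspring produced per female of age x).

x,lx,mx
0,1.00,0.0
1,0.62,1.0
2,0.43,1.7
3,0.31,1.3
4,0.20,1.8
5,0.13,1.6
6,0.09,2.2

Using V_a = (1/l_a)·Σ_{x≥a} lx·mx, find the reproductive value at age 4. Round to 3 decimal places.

3.830

lx·mx for x ≥ 4: 0.36, 0.208, 0.198 → sum = 0.766
V_4 = 0.766 / l_4 = 0.766 / 0.2 = 3.83 → 3.830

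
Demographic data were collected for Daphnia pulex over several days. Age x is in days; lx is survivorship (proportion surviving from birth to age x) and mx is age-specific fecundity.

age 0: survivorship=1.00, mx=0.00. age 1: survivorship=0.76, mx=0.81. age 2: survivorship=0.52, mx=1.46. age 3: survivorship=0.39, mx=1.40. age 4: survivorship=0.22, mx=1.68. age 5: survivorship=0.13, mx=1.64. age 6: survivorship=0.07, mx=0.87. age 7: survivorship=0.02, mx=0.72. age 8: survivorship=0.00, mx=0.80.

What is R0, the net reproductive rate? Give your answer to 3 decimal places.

lx·mx by age: 0, 0.6156, 0.7592, 0.546, 0.3696, 0.2132, 0.0609, 0.0144, 0
R0 = Σ lx·mx = 2.5789 → 2.579

2.579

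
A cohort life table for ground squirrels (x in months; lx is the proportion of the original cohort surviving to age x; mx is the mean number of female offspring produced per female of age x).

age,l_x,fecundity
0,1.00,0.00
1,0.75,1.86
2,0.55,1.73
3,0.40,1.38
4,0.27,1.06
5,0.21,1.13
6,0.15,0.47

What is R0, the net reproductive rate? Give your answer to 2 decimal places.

lx·mx by age: 0, 1.395, 0.9515, 0.552, 0.2862, 0.2373, 0.0705
R0 = Σ lx·mx = 3.4925 → 3.49

3.49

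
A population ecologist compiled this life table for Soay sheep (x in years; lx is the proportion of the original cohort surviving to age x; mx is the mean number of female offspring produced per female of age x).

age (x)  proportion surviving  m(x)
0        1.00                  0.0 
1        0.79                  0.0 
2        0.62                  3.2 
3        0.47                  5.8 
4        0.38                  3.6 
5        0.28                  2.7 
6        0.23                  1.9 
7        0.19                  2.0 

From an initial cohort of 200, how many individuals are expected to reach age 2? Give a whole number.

Expected survivors = N0 · l_2 = 200 × 0.62 = 124 → 124

124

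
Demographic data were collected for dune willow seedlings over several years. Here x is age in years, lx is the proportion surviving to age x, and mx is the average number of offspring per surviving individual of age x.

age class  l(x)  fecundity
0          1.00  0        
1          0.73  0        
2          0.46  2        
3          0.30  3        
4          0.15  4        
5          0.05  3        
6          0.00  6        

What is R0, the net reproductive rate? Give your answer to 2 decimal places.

2.57

lx·mx by age: 0, 0, 0.92, 0.9, 0.6, 0.15, 0
R0 = Σ lx·mx = 2.57 → 2.57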